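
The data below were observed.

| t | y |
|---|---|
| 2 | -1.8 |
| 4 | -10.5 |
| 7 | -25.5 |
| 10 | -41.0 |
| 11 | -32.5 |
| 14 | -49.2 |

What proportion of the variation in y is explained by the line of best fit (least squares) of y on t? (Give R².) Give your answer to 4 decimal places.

0.9461

n = 6, Σx = 48, Σy = -160.5, Σxy = -1680.4, Σx² = 486, Σy² = 5921.63
Sxx = Σx² − (Σx)²/n = 486 − 384 = 102
Sxy = Σxy − (Σx)(Σy)/n = -1680.4 − (-1284) = -396.4
Syy = Σy² − (Σy)²/n = 5921.63 − 4293.375 = 1628.255
R² = Sxy²/(Sxx·Syy) = (-396.4)²/(102·1628.255) = 0.946117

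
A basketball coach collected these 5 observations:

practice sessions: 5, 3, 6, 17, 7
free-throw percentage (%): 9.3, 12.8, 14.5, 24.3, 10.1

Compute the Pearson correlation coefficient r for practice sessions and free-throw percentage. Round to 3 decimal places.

n = 5, Σx = 38, Σy = 71, Σxy = 655.7, Σx² = 408, Σy² = 1153.08
Sxx = Σx² − (Σx)²/n = 408 − 288.8 = 119.2
Sxy = Σxy − (Σx)(Σy)/n = 655.7 − 539.6 = 116.1
Syy = Σy² − (Σy)²/n = 1153.08 − 1008.2 = 144.88
r = Sxy/√(Sxx·Syy) = 116.1/√(17269.696) = 116.1/131.414215 = 0.883466

0.883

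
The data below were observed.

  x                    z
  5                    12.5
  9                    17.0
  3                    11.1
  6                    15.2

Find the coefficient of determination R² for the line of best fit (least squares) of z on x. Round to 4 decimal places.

0.9274

n = 4, Σx = 23, Σy = 55.8, Σxy = 340, Σx² = 151, Σy² = 799.5
Sxx = Σx² − (Σx)²/n = 151 − 132.25 = 18.75
Sxy = Σxy − (Σx)(Σy)/n = 340 − 320.85 = 19.15
Syy = Σy² − (Σy)²/n = 799.5 − 778.41 = 21.09
R² = Sxy²/(Sxx·Syy) = (19.15)²/(18.75·21.09) = 0.927384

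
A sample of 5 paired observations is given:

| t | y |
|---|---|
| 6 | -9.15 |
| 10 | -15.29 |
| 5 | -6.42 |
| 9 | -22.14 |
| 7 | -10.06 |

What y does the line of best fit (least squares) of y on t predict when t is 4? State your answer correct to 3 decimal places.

n = 5, Σx = 37, Σy = -63.06, Σxy = -509.58, Σx² = 291
Sxx = Σx² − (Σx)²/n = 291 − 273.8 = 17.2
Sxy = Σxy − (Σx)(Σy)/n = -509.58 − (-466.644) = -42.936
b = Sxy/Sxx = -42.936/17.2 = -2.496279
a = ȳ − b·x̄ = -12.612 − (-2.496279)·7.4 = 5.860465
ŷ(4) = a + b·4 = 5.860465 + (-2.496279)·4 = -4.124651

-4.125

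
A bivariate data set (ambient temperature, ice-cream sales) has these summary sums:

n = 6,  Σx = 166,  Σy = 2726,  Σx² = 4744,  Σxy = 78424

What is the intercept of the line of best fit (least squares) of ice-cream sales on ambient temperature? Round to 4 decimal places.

-94.9780

Sxx = Σx² − (Σx)²/n = 4744 − 4592.666667 = 151.333333
Sxy = Σxy − (Σx)(Σy)/n = 78424 − 75419.333333 = 3004.666667
b = Sxy/Sxx = 3004.666667/151.333333 = 19.854626
a = ȳ − b·x̄ = 454.333333 − 19.854626·27.666667 = -94.977974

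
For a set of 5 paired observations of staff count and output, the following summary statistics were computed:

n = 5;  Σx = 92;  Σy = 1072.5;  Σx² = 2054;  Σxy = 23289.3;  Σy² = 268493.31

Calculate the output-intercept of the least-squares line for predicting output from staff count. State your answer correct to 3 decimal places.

Sxx = Σx² − (Σx)²/n = 2054 − 1692.8 = 361.2
Sxy = Σxy − (Σx)(Σy)/n = 23289.3 − 19734 = 3555.3
b = Sxy/Sxx = 3555.3/361.2 = 9.843023
a = ȳ − b·x̄ = 214.5 − 9.843023·18.4 = 33.388372

33.388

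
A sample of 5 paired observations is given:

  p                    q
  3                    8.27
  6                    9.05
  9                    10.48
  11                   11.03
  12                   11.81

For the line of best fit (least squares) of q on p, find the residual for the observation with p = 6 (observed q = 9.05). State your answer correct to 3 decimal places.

-0.226

n = 5, Σx = 41, Σy = 50.64, Σxy = 436.48, Σx² = 391
Sxx = Σx² − (Σx)²/n = 391 − 336.2 = 54.8
Sxy = Σxy − (Σx)(Σy)/n = 436.48 − 415.248 = 21.232
b = Sxy/Sxx = 21.232/54.8 = 0.387445
a = ȳ − b·x̄ = 10.128 − 0.387445·8.2 = 6.950949
ŷ(6) = 6.950949 + 0.387445·6 = 9.275620
residual = y − ŷ = 9.05 − 9.275620 = -0.225620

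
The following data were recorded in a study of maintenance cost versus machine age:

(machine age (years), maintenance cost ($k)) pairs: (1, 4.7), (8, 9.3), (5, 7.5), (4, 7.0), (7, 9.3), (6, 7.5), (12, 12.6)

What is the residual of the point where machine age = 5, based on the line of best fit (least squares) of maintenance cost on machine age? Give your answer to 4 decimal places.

n = 7, Σx = 43, Σy = 57.9, Σxy = 405.9, Σx² = 335
Sxx = Σx² − (Σx)²/n = 335 − 264.142857 = 70.857143
Sxy = Σxy − (Σx)(Σy)/n = 405.9 − 355.671429 = 50.228571
b = Sxy/Sxx = 50.228571/70.857143 = 0.708871
a = ȳ − b·x̄ = 8.271429 − 0.708871·6.142857 = 3.916935
ŷ(5) = 3.916935 + 0.708871·5 = 7.461290
residual = y − ŷ = 7.5 − 7.461290 = 0.038710

0.0387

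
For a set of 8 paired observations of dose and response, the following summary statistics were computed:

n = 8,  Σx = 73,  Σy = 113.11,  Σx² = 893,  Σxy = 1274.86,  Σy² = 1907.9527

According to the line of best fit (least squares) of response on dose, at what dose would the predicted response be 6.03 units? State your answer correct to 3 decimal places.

Sxx = Σx² − (Σx)²/n = 893 − 666.125 = 226.875
Sxy = Σxy − (Σx)(Σy)/n = 1274.86 − 1032.12875 = 242.73125
b = Sxy/Sxx = 242.73125/226.875 = 1.069890
a = ȳ − b·x̄ = 14.13875 − 1.069890·9.125 = 4.376006
Set a + b·x = 6.03: x = (6.03 − 4.376006) / 1.069890 = 1.545948

1.546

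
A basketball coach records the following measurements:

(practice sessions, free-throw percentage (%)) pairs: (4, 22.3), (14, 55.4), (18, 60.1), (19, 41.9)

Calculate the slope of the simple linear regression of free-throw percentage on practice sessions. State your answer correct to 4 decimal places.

n = 4, Σx = 55, Σy = 179.7, Σxy = 2742.7, Σx² = 897
Sxx = Σx² − (Σx)²/n = 897 − 756.25 = 140.75
Sxy = Σxy − (Σx)(Σy)/n = 2742.7 − 2470.875 = 271.825
b = Sxy/Sxx = 271.825/140.75 = 1.931261

1.9313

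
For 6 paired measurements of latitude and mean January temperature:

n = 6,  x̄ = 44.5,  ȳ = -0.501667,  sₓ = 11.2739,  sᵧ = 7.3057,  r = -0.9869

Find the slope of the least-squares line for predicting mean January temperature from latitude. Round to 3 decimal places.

b = r · sᵧ/sₓ = -0.9869 · 7.3057/11.2739 = -0.639530

-0.640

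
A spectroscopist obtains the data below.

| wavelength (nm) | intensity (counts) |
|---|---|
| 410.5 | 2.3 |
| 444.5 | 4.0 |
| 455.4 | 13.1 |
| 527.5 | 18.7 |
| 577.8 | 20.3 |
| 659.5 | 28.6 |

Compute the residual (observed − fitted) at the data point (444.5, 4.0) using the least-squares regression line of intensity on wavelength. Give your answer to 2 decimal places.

n = 6, Σx = 3075.2, Σy = 87, Σxy = 49143.18, Σx² = 1620529
Sxx = Σx² − (Σx)²/n = 1620529 − 1576142.506667 = 44386.493333
Sxy = Σxy − (Σx)(Σy)/n = 49143.18 − 44590.4 = 4552.78
b = Sxy/Sxx = 4552.78/44386.493333 = 0.102571
a = ȳ − b·x̄ = 14.5 − 0.102571·512.533333 = -38.071207
ŷ(444.5) = -38.071207 + 0.102571·444.5 = 7.521733
residual = y − ŷ = 4.0 − 7.521733 = -3.521733

-3.52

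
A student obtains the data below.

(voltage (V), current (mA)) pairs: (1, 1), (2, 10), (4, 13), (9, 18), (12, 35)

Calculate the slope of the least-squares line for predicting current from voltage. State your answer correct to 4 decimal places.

2.5090

n = 5, Σx = 28, Σy = 77, Σxy = 655, Σx² = 246
Sxx = Σx² − (Σx)²/n = 246 − 156.8 = 89.2
Sxy = Σxy − (Σx)(Σy)/n = 655 − 431.2 = 223.8
b = Sxy/Sxx = 223.8/89.2 = 2.508969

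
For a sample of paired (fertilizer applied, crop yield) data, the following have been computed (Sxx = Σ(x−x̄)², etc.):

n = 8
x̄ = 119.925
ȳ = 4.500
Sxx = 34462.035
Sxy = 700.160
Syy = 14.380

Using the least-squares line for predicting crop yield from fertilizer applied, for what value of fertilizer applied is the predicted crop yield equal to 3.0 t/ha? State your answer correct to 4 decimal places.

b = Sxy/Sxx = 700.16/34462.035 = 0.020317
a = ȳ − b·x̄ = 4.5 − 0.020317·119.925 = 2.063502
Set a + b·x = 3.0: x = (3.0 − 2.063502) / 0.020317 = 46.094658

46.0947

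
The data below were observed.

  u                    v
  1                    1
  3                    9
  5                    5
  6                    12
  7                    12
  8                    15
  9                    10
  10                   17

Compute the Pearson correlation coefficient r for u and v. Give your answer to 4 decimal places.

n = 8, Σx = 49, Σy = 81, Σxy = 589, Σx² = 365, Σy² = 1009
Sxx = Σx² − (Σx)²/n = 365 − 300.125 = 64.875
Sxy = Σxy − (Σx)(Σy)/n = 589 − 496.125 = 92.875
Syy = Σy² − (Σy)²/n = 1009 − 820.125 = 188.875
r = Sxy/√(Sxx·Syy) = 92.875/√(12253.265625) = 92.875/110.694470 = 0.839021

0.8390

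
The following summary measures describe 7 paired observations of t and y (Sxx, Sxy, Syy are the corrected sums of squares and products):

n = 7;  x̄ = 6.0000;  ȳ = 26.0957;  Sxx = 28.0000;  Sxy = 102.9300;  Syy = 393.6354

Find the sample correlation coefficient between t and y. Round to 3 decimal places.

r = Sxy/√(Sxx·Syy) = 102.93/√(11021.7912) = 102.93/104.984719 = 0.980428

0.980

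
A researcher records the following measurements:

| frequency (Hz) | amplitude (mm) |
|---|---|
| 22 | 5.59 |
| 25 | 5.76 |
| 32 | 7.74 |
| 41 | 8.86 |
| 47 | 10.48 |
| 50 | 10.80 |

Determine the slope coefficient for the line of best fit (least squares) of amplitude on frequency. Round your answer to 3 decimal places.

n = 6, Σx = 217, Σy = 49.23, Σxy = 1910.48, Σx² = 8523
Sxx = Σx² − (Σx)²/n = 8523 − 7848.166667 = 674.833333
Sxy = Σxy − (Σx)(Σy)/n = 1910.48 − 1780.485 = 129.995
b = Sxy/Sxx = 129.995/674.833333 = 0.192633

0.193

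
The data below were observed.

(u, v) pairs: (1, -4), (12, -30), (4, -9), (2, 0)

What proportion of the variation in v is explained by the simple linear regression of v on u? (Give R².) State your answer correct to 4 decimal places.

0.9586

n = 4, Σx = 19, Σy = -43, Σxy = -400, Σx² = 165, Σy² = 997
Sxx = Σx² − (Σx)²/n = 165 − 90.25 = 74.75
Sxy = Σxy − (Σx)(Σy)/n = -400 − (-204.25) = -195.75
Syy = Σy² − (Σy)²/n = 997 − 462.25 = 534.75
R² = Sxy²/(Sxx·Syy) = (-195.75)²/(74.75·534.75) = 0.958609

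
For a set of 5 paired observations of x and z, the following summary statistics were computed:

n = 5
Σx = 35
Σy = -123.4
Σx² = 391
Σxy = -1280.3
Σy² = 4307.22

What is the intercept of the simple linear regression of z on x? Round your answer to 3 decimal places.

-4.711

Sxx = Σx² − (Σx)²/n = 391 − 245 = 146
Sxy = Σxy − (Σx)(Σy)/n = -1280.3 − (-863.8) = -416.5
b = Sxy/Sxx = -416.5/146 = -2.852740
a = ȳ − b·x̄ = -24.68 − (-2.852740)·7 = -4.710822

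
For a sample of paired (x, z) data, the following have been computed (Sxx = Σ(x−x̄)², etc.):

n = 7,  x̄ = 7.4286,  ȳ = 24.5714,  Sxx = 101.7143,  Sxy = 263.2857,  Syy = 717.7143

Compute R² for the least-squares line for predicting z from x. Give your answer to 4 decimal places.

0.9496

R² = Sxy²/(Sxx·Syy) = (263.2857)²/(101.7143·717.7143) = 0.949557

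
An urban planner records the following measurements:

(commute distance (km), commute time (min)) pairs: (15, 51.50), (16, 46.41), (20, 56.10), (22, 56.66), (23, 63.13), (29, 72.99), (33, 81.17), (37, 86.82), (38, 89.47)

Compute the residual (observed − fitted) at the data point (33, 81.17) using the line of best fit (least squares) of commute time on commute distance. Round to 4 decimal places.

n = 9, Σx = 233, Σy = 604.25, Σxy = 16743.09, Σx² = 6637
Sxx = Σx² − (Σx)²/n = 6637 − 6032.111111 = 604.888889
Sxy = Σxy − (Σx)(Σy)/n = 16743.09 − 15643.361111 = 1099.728889
b = Sxy/Sxx = 1099.728889/604.888889 = 1.818068
a = ȳ − b·x̄ = 67.138889 − 1.818068·25.888889 = 20.071139
ŷ(33) = 20.071139 + 1.818068·33 = 80.067370
residual = y − ŷ = 81.17 − 80.067370 = 1.102630

1.1026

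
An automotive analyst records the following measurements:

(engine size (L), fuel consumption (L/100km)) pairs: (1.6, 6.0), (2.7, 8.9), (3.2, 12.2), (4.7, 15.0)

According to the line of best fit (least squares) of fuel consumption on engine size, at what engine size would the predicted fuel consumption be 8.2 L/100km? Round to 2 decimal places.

2.27

n = 4, Σx = 12.2, Σy = 42.1, Σxy = 143.17, Σx² = 42.18
Sxx = Σx² − (Σx)²/n = 42.18 − 37.21 = 4.97
Sxy = Σxy − (Σx)(Σy)/n = 143.17 − 128.405 = 14.765
b = Sxy/Sxx = 14.765/4.97 = 2.970825
a = ȳ − b·x̄ = 10.525 − 2.970825·3.05 = 1.463984
Set a + b·x = 8.2: x = (8.2 − 1.463984) / 2.970825 = 2.267389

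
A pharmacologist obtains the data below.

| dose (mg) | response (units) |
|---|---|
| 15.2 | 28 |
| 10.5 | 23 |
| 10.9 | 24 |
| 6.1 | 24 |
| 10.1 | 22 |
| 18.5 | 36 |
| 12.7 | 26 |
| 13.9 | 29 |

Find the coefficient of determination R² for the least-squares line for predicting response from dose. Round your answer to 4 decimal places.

0.7407

n = 8, Σx = 97.9, Σy = 212, Σxy = 2696.6, Σx² = 1296.07, Σy² = 5762
Sxx = Σx² − (Σx)²/n = 1296.07 − 1198.05125 = 98.01875
Sxy = Σxy − (Σx)(Σy)/n = 2696.6 − 2594.35 = 102.25
Syy = Σy² − (Σy)²/n = 5762 − 5618 = 144
R² = Sxy²/(Sxx·Syy) = (102.25)²/(98.01875·144) = 0.740722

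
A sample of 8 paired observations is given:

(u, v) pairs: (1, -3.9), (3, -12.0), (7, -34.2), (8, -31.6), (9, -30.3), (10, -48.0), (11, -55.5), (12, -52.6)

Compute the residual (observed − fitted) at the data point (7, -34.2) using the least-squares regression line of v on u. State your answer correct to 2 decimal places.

-3.59

n = 8, Σx = 61, Σy = -268.1, Σxy = -2526.5, Σx² = 569
Sxx = Σx² − (Σx)²/n = 569 − 465.125 = 103.875
Sxy = Σxy − (Σx)(Σy)/n = -2526.5 − (-2044.2625) = -482.2375
b = Sxy/Sxx = -482.2375/103.875 = -4.642479
a = ȳ − b·x̄ = -33.5125 − (-4.642479)·7.625 = 1.886402
ŷ(7) = 1.886402 + (-4.642479)·7 = -30.610951
residual = y − ŷ = -34.2 − (-30.610951) = -3.589049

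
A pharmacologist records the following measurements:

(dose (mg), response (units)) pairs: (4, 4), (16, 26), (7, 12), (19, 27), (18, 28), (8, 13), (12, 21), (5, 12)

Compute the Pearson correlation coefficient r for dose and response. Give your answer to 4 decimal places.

n = 8, Σx = 89, Σy = 143, Σxy = 1949, Σx² = 1239, Σy² = 3103
Sxx = Σx² − (Σx)²/n = 1239 − 990.125 = 248.875
Sxy = Σxy − (Σx)(Σy)/n = 1949 − 1590.875 = 358.125
Syy = Σy² − (Σy)²/n = 3103 − 2556.125 = 546.875
r = Sxy/√(Sxx·Syy) = 358.125/√(136103.515625) = 358.125/368.922100 = 0.970733

0.9707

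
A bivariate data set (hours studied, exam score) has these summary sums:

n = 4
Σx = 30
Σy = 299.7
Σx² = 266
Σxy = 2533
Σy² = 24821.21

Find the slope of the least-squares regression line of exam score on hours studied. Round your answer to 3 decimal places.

Sxx = Σx² − (Σx)²/n = 266 − 225 = 41
Sxy = Σxy − (Σx)(Σy)/n = 2533 − 2247.75 = 285.25
b = Sxy/Sxx = 285.25/41 = 6.957317

6.957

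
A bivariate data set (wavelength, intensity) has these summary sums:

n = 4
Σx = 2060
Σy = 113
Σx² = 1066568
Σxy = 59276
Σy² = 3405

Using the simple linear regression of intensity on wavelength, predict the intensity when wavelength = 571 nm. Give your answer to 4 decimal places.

38.9303

Sxx = Σx² − (Σx)²/n = 1066568 − 1060900 = 5668
Sxy = Σxy − (Σx)(Σy)/n = 59276 − 58195 = 1081
b = Sxy/Sxx = 1081/5668 = 0.190720
a = ȳ − b·x̄ = 28.25 − 0.190720·515 = -69.970713
ŷ(571) = a + b·571 = -69.970713 + 0.190720·571 = 38.930311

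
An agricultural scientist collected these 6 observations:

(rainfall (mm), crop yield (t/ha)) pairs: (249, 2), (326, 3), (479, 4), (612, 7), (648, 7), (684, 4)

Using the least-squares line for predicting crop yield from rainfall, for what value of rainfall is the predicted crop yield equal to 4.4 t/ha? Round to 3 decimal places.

n = 6, Σx = 2998, Σy = 27, Σxy = 14948, Σx² = 1660022
Sxx = Σx² − (Σx)²/n = 1660022 − 1498000.666667 = 162021.333333
Sxy = Σxy − (Σx)(Σy)/n = 14948 − 13491 = 1457
b = Sxy/Sxx = 1457/162021.333333 = 0.008993
a = ȳ − b·x̄ = 4.5 − 0.008993·499.666667 = 0.006676
Set a + b·x = 4.4: x = (4.4 − 0.006676) / 0.008993 = 488.546465

488.546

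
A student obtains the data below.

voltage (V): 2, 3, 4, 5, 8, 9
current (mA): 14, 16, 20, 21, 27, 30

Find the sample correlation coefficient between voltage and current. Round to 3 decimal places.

n = 6, Σx = 31, Σy = 128, Σxy = 747, Σx² = 199, Σy² = 2922
Sxx = Σx² − (Σx)²/n = 199 − 160.166667 = 38.833333
Sxy = Σxy − (Σx)(Σy)/n = 747 − 661.333333 = 85.666667
Syy = Σy² − (Σy)²/n = 2922 − 2730.666667 = 191.333333
r = Sxy/√(Sxx·Syy) = 85.666667/√(7430.111111) = 85.666667/86.198092 = 0.993835

0.994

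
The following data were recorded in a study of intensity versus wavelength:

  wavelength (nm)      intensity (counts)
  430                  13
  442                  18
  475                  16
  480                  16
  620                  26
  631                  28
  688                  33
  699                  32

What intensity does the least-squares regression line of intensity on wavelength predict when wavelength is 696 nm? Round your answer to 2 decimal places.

n = 8, Σx = 4465, Σy = 182, Σxy = 107686, Σx² = 2580795
Sxx = Σx² − (Σx)²/n = 2580795 − 2492028.125 = 88766.875
Sxy = Σxy − (Σx)(Σy)/n = 107686 − 101578.75 = 6107.25
b = Sxy/Sxx = 6107.25/88766.875 = 0.068801
a = ȳ − b·x̄ = 22.75 − 0.068801·558.125 = -15.649560
ŷ(696) = a + b·696 = -15.649560 + 0.068801·696 = 32.235938

32.24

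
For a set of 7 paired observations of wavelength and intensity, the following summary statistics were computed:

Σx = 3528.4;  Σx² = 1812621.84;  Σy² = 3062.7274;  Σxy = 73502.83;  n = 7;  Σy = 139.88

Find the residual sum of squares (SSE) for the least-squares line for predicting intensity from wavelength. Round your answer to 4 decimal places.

Sxx = Σx² − (Σx)²/n = 1812621.84 − 1778515.222857 = 34106.617143
Sxy = Σxy − (Σx)(Σy)/n = 73502.83 − 70507.513143 = 2995.316857
Syy = Σy² − (Σy)²/n = 3062.7274 − 2795.202057 = 267.525343
b = Sxy/Sxx = 2995.316857/34106.617143 = 0.087822
SSE = Syy − b·Sxy = 267.525343 − 0.087822·2995.316857 = 4.470140

4.4701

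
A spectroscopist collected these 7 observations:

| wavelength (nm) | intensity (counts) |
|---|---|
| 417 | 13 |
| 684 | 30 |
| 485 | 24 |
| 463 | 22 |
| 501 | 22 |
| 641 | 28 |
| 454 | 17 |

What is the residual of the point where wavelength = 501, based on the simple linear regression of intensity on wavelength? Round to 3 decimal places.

n = 7, Σx = 3645, Σy = 156, Σxy = 84455, Σx² = 1959337
Sxx = Σx² − (Σx)²/n = 1959337 − 1898003.571429 = 61333.428571
Sxy = Σxy − (Σx)(Σy)/n = 84455 − 81231.428571 = 3223.571429
b = Sxy/Sxx = 3223.571429/61333.428571 = 0.052558
a = ȳ − b·x̄ = 22.285714 − 0.052558·520.714286 = -5.082064
ŷ(501) = -5.082064 + 0.052558·501 = 21.249568
residual = y − ŷ = 22 − 21.249568 = 0.750432

0.750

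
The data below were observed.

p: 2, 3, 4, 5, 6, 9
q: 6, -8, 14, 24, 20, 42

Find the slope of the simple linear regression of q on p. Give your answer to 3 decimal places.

n = 6, Σx = 29, Σy = 98, Σxy = 662, Σx² = 171
Sxx = Σx² − (Σx)²/n = 171 − 140.166667 = 30.833333
Sxy = Σxy − (Σx)(Σy)/n = 662 − 473.666667 = 188.333333
b = Sxy/Sxx = 188.333333/30.833333 = 6.108108

6.108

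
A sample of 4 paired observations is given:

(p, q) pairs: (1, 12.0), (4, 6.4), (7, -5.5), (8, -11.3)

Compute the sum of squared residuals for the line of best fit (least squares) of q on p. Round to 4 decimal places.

n = 4, Σx = 20, Σy = 1.6, Σxy = -91.3, Σx² = 130, Σy² = 342.9
Sxx = Σx² − (Σx)²/n = 130 − 100 = 30
Sxy = Σxy − (Σx)(Σy)/n = -91.3 − 8 = -99.3
Syy = Σy² − (Σy)²/n = 342.9 − 0.64 = 342.26
b = Sxy/Sxx = -99.3/30 = -3.31
SSE = Syy − b·Sxy = 342.26 − (-3.31)·(-99.3) = 13.577

13.5770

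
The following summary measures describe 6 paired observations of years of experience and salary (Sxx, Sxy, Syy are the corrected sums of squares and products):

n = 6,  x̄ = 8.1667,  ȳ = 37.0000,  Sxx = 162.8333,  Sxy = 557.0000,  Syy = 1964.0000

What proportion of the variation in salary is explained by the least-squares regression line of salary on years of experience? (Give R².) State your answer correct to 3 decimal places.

R² = Sxy²/(Sxx·Syy) = (557)²/(162.8333·1964) = 0.970121

0.970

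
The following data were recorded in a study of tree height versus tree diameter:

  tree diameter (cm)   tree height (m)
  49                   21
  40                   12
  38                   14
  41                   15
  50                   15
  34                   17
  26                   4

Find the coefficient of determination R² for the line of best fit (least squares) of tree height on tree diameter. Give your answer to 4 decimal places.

0.5612

n = 7, Σx = 278, Σy = 98, Σxy = 4088, Σx² = 11458, Σy² = 1536
Sxx = Σx² − (Σx)²/n = 11458 − 11040.571429 = 417.428571
Sxy = Σxy − (Σx)(Σy)/n = 4088 − 3892 = 196
Syy = Σy² − (Σy)²/n = 1536 − 1372 = 164
R² = Sxy²/(Sxx·Syy) = (196)²/(417.428571·164) = 0.561159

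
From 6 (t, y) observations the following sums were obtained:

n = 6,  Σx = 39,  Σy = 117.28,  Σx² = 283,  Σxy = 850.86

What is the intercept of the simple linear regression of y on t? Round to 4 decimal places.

0.0379

Sxx = Σx² − (Σx)²/n = 283 − 253.5 = 29.5
Sxy = Σxy − (Σx)(Σy)/n = 850.86 − 762.32 = 88.54
b = Sxy/Sxx = 88.54/29.5 = 3.001356
a = ȳ − b·x̄ = 19.546667 − 3.001356·6.5 = 0.037853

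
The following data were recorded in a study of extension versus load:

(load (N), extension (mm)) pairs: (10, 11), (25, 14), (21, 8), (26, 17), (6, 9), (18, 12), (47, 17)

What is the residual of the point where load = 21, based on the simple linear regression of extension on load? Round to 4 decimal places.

-4.3982

n = 7, Σx = 153, Σy = 88, Σxy = 2139, Σx² = 4411
Sxx = Σx² − (Σx)²/n = 4411 − 3344.142857 = 1066.857143
Sxy = Σxy − (Σx)(Σy)/n = 2139 − 1923.428571 = 215.571429
b = Sxy/Sxx = 215.571429/1066.857143 = 0.202062
a = ȳ − b·x̄ = 12.571429 − 0.202062·21.857143 = 8.154928
ŷ(21) = 8.154928 + 0.202062·21 = 12.398232
residual = y − ŷ = 8 − 12.398232 = -4.398232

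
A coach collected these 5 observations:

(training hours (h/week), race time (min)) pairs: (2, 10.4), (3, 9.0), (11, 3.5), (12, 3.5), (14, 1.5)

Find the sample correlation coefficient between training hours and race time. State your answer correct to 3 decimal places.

n = 5, Σx = 42, Σy = 27.9, Σxy = 149.3, Σx² = 474, Σy² = 215.91
Sxx = Σx² − (Σx)²/n = 474 − 352.8 = 121.2
Sxy = Σxy − (Σx)(Σy)/n = 149.3 − 234.36 = -85.06
Syy = Σy² − (Σy)²/n = 215.91 − 155.682 = 60.228
r = Sxy/√(Sxx·Syy) = -85.06/√(7299.6336) = -85.06/85.437893 = -0.995577

-0.996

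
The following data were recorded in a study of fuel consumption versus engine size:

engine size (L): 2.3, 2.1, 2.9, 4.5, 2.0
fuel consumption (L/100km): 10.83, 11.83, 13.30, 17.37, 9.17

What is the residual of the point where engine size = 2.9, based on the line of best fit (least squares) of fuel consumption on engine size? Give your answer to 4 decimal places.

0.3960

n = 5, Σx = 13.8, Σy = 62.5, Σxy = 184.827, Σx² = 42.36
Sxx = Σx² − (Σx)²/n = 42.36 − 38.088 = 4.272
Sxy = Σxy − (Σx)(Σy)/n = 184.827 − 172.5 = 12.327
b = Sxy/Sxx = 12.327/4.272 = 2.885534
a = ȳ − b·x̄ = 12.5 − 2.885534·2.76 = 4.535927
ŷ(2.9) = 4.535927 + 2.885534·2.9 = 12.903975
residual = y − ŷ = 13.30 − 12.903975 = 0.396025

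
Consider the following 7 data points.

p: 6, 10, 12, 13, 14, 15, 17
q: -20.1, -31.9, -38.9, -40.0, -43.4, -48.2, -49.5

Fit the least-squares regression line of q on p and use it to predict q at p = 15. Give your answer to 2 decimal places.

n = 7, Σx = 87, Σy = -272, Σxy = -3598.5, Σx² = 1159
Sxx = Σx² − (Σx)²/n = 1159 − 1081.285714 = 77.714286
Sxy = Σxy − (Σx)(Σy)/n = -3598.5 − (-3380.571429) = -217.928571
b = Sxy/Sxx = -217.928571/77.714286 = -2.804228
a = ȳ − b·x̄ = -38.857143 − (-2.804228)·12.428571 = -4.004596
ŷ(15) = a + b·15 = -4.004596 + (-2.804228)·15 = -46.068015

-46.07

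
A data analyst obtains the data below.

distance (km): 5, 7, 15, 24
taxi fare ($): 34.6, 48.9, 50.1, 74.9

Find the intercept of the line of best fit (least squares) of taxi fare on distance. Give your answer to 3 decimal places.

n = 4, Σx = 51, Σy = 208.5, Σxy = 3064.4, Σx² = 875
Sxx = Σx² − (Σx)²/n = 875 − 650.25 = 224.75
Sxy = Σxy − (Σx)(Σy)/n = 3064.4 − 2658.375 = 406.025
b = Sxy/Sxx = 406.025/224.75 = 1.806563
a = ȳ − b·x̄ = 52.125 − 1.806563·12.75 = 29.091324

29.091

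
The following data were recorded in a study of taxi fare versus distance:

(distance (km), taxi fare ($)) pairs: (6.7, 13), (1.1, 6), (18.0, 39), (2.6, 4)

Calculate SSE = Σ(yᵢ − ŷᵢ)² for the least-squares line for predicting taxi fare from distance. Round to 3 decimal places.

16.916

n = 4, Σx = 28.4, Σy = 62, Σxy = 806.1, Σx² = 376.86, Σy² = 1742
Sxx = Σx² − (Σx)²/n = 376.86 − 201.64 = 175.22
Sxy = Σxy − (Σx)(Σy)/n = 806.1 − 440.2 = 365.9
Syy = Σy² − (Σy)²/n = 1742 − 961 = 781
b = Sxy/Sxx = 365.9/175.22 = 2.088232
SSE = Syy − b·Sxy = 781 − 2.088232·365.9 = 16.915934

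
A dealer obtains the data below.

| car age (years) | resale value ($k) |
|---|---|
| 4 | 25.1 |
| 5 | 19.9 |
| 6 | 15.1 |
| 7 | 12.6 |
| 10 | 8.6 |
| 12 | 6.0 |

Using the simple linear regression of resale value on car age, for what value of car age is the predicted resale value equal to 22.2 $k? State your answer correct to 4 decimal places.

3.8348

n = 6, Σx = 44, Σy = 87.3, Σxy = 536.7, Σx² = 370
Sxx = Σx² − (Σx)²/n = 370 − 322.666667 = 47.333333
Sxy = Σxy − (Σx)(Σy)/n = 536.7 − 640.2 = -103.5
b = Sxy/Sxx = -103.5/47.333333 = -2.186620
a = ȳ − b·x̄ = 14.55 − (-2.186620)·7.333333 = 30.585211
Set a + b·x = 22.2: x = (22.2 − 30.585211) / (-2.186620) = 3.834783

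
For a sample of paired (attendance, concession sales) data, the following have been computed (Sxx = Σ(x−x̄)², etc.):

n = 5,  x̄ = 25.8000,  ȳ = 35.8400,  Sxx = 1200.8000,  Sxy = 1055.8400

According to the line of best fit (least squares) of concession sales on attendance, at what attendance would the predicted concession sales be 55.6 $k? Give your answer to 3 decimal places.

b = Sxy/Sxx = 1055.84/1200.8 = 0.879280
a = ȳ − b·x̄ = 35.84 − 0.879280·25.8 = 13.154564
Set a + b·x = 55.6: x = (55.6 − 13.154564) / 0.879280 = 48.272920

48.273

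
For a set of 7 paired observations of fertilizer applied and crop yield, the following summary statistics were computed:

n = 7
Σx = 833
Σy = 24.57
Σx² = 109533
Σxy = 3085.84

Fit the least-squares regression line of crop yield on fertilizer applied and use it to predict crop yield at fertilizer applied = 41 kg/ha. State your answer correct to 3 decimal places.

2.296

Sxx = Σx² − (Σx)²/n = 109533 − 99127 = 10406
Sxy = Σxy − (Σx)(Σy)/n = 3085.84 − 2923.83 = 162.01
b = Sxy/Sxx = 162.01/10406 = 0.015569
a = ȳ − b·x̄ = 3.51 − 0.015569·119 = 1.657301
ŷ(41) = a + b·41 = 1.657301 + 0.015569·41 = 2.295626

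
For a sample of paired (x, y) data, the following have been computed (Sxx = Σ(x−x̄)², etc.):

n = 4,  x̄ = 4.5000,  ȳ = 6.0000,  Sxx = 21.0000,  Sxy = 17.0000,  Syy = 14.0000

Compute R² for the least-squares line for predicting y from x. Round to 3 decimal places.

0.983

R² = Sxy²/(Sxx·Syy) = (17)²/(21·14) = 0.982993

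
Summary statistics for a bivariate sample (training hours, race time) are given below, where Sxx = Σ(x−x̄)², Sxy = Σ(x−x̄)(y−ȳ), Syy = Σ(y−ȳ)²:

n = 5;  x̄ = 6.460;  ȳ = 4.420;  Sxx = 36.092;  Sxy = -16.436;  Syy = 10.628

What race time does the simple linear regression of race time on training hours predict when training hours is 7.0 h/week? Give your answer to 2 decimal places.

b = Sxy/Sxx = -16.436/36.092 = -0.455392
a = ȳ − b·x̄ = 4.42 − (-0.455392)·6.46 = 7.361831
ŷ(7.0) = a + b·7.0 = 7.361831 + (-0.455392)·7 = 4.174088

4.17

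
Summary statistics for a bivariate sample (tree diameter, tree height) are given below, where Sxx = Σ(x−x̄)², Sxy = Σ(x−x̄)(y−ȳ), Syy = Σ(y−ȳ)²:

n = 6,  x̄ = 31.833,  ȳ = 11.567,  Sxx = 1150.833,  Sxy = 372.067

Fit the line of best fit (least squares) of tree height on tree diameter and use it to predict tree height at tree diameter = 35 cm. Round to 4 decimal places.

12.5909

b = Sxy/Sxx = 372.067/1150.833 = 0.323302
a = ȳ − b·x̄ = 11.567 − 0.323302·31.833 = 1.275317
ŷ(35) = a + b·35 = 1.275317 + 0.323302·35 = 12.590899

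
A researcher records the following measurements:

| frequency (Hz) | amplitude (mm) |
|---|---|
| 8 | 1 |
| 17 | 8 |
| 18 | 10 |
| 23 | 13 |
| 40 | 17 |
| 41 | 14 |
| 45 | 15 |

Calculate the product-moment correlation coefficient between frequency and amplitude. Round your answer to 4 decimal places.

0.8840

n = 7, Σx = 192, Σy = 78, Σxy = 2552, Σx² = 6512, Σy² = 1044
Sxx = Σx² − (Σx)²/n = 6512 − 5266.285714 = 1245.714286
Sxy = Σxy − (Σx)(Σy)/n = 2552 − 2139.428571 = 412.571429
Syy = Σy² − (Σy)²/n = 1044 − 869.142857 = 174.857143
r = Sxy/√(Sxx·Syy) = 412.571429/√(217822.040816) = 412.571429/466.714089 = 0.883992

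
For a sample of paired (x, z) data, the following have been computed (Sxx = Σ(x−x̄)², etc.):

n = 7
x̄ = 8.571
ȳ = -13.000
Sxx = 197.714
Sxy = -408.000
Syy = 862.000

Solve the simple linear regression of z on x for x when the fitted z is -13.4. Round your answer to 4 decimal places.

8.7648

b = Sxy/Sxx = -408/197.714 = -2.063587
a = ȳ − b·x̄ = -13 − (-2.063587)·8.571 = 4.687002
Set a + b·x = -13.4: x = (-13.4 − 4.687002) / (-2.063587) = 8.764837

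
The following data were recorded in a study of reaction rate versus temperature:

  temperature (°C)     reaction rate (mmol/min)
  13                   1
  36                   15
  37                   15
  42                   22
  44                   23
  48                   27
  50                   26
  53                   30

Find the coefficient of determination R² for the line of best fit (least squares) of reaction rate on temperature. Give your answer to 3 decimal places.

0.975

n = 8, Σx = 323, Σy = 159, Σxy = 7230, Σx² = 14147, Σy² = 3769
Sxx = Σx² − (Σx)²/n = 14147 − 13041.125 = 1105.875
Sxy = Σxy − (Σx)(Σy)/n = 7230 − 6419.625 = 810.375
Syy = Σy² − (Σy)²/n = 3769 − 3160.125 = 608.875
R² = Sxy²/(Sxx·Syy) = (810.375)²/(1105.875·608.875) = 0.975299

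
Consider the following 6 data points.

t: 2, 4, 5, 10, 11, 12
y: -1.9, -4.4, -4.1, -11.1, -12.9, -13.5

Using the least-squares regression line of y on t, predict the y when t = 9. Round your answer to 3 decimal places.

-9.997

n = 6, Σx = 44, Σy = -47.9, Σxy = -456.8, Σx² = 410
Sxx = Σx² − (Σx)²/n = 410 − 322.666667 = 87.333333
Sxy = Σxy − (Σx)(Σy)/n = -456.8 − (-351.266667) = -105.533333
b = Sxy/Sxx = -105.533333/87.333333 = -1.208397
a = ȳ − b·x̄ = -7.983333 − (-1.208397)·7.333333 = 0.878244
ŷ(9) = a + b·9 = 0.878244 + (-1.208397)·9 = -9.997328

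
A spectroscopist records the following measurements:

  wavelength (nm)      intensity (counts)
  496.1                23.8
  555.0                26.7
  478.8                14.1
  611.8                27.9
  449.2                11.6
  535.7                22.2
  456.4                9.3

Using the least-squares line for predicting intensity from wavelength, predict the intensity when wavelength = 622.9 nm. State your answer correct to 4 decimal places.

n = 7, Σx = 3583, Σy = 135.6, Σxy = 71793.76, Σx² = 1854744.98
Sxx = Σx² − (Σx)²/n = 1854744.98 − 1833984.142857 = 20760.837143
Sxy = Σxy − (Σx)(Σy)/n = 71793.76 − 69407.828571 = 2385.931429
b = Sxy/Sxx = 2385.931429/20760.837143 = 0.114925
a = ȳ − b·x̄ = 19.371429 − 0.114925·511.857143 = -39.453562
ŷ(622.9) = a + b·622.9 = -39.453562 + 0.114925·622.9 = 32.132987

32.1330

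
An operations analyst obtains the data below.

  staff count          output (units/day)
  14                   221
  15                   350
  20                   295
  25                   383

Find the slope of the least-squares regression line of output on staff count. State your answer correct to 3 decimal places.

9.253

n = 4, Σx = 74, Σy = 1249, Σxy = 23819, Σx² = 1446
Sxx = Σx² − (Σx)²/n = 1446 − 1369 = 77
Sxy = Σxy − (Σx)(Σy)/n = 23819 − 23106.5 = 712.5
b = Sxy/Sxx = 712.5/77 = 9.253247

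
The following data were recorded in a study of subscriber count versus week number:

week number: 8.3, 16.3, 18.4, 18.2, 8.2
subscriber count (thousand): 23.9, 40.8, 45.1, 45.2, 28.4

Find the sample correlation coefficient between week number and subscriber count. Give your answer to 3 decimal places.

0.985

n = 5, Σx = 69.4, Σy = 183.4, Σxy = 2748.77, Σx² = 1071.62, Σy² = 7119.46
Sxx = Σx² − (Σx)²/n = 1071.62 − 963.272 = 108.348
Sxy = Σxy − (Σx)(Σy)/n = 2748.77 − 2545.592 = 203.178
Syy = Σy² − (Σy)²/n = 7119.46 − 6727.112 = 392.348
r = Sxy/√(Sxx·Syy) = 203.178/√(42510.121104) = 203.178/206.179827 = 0.985441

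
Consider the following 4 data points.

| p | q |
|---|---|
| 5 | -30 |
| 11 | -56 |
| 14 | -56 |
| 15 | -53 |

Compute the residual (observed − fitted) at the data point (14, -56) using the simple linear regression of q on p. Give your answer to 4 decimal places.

n = 4, Σx = 45, Σy = -195, Σxy = -2345, Σx² = 567
Sxx = Σx² − (Σx)²/n = 567 − 506.25 = 60.75
Sxy = Σxy − (Σx)(Σy)/n = -2345 − (-2193.75) = -151.25
b = Sxy/Sxx = -151.25/60.75 = -2.489712
a = ȳ − b·x̄ = -48.75 − (-2.489712)·11.25 = -20.740741
ŷ(14) = -20.740741 + (-2.489712)·14 = -55.596708
residual = y − ŷ = -56 − (-55.596708) = -0.403292

-0.4033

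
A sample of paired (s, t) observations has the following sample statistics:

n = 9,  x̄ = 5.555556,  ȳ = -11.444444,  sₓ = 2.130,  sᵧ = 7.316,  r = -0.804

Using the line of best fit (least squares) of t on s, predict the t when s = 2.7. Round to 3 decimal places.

b = r · sᵧ/sₓ = -0.804 · 7.316/2.13 = -2.761532
a = ȳ − b·x̄ = -11.444444 − (-2.761532)·5.555556 = 3.897404
ŷ(2.7) = a + b·2.7 = 3.897404 + (-2.761532)·2.7 = -3.558734

-3.559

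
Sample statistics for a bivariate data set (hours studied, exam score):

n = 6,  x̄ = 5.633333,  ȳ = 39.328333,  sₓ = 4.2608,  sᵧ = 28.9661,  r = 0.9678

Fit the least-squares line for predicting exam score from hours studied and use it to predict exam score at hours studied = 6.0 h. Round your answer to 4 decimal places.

b = r · sᵧ/sₓ = 0.9678 · 28.9661/4.2608 = 6.579373
a = ȳ − b·x̄ = 39.328333 − 6.579373·5.633333 = 2.264535
ŷ(6.0) = a + b·6.0 = 2.264535 + 6.579373·6 = 41.740772

41.7408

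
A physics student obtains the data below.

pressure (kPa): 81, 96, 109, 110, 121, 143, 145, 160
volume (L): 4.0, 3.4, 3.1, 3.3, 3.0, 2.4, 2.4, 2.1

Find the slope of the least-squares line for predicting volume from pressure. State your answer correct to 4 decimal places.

n = 8, Σx = 965, Σy = 23.7, Σxy = 2741.5, Σx² = 121473
Sxx = Σx² − (Σx)²/n = 121473 − 116403.125 = 5069.875
Sxy = Σxy − (Σx)(Σy)/n = 2741.5 − 2858.8125 = -117.3125
b = Sxy/Sxx = -117.3125/5069.875 = -0.023139

-0.0231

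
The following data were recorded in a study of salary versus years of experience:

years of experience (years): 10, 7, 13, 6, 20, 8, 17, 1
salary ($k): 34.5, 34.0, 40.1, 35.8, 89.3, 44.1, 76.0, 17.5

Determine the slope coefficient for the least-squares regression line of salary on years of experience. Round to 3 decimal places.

3.595

n = 8, Σx = 82, Σy = 371.3, Σxy = 4767.4, Σx² = 1108
Sxx = Σx² − (Σx)²/n = 1108 − 840.5 = 267.5
Sxy = Σxy − (Σx)(Σy)/n = 4767.4 − 3805.825 = 961.575
b = Sxy/Sxx = 961.575/267.5 = 3.594673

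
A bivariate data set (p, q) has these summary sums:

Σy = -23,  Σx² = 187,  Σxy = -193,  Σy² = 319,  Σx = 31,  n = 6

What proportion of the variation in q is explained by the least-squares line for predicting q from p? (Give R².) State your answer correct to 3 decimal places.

0.888

Sxx = Σx² − (Σx)²/n = 187 − 160.166667 = 26.833333
Sxy = Σxy − (Σx)(Σy)/n = -193 − (-118.833333) = -74.166667
Syy = Σy² − (Σy)²/n = 319 − 88.166667 = 230.833333
R² = Sxy²/(Sxx·Syy) = (-74.166667)²/(26.833333·230.833333) = 0.888064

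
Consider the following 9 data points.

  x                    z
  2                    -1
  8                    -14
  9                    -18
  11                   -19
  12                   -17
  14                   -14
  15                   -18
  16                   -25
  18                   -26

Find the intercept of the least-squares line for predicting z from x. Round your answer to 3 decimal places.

-1.558

n = 9, Σx = 105, Σy = -152, Σxy = -2023, Σx² = 1415
Sxx = Σx² − (Σx)²/n = 1415 − 1225 = 190
Sxy = Σxy − (Σx)(Σy)/n = -2023 − (-1773.333333) = -249.666667
b = Sxy/Sxx = -249.666667/190 = -1.314035
a = ȳ − b·x̄ = -16.888889 − (-1.314035)·11.666667 = -1.558480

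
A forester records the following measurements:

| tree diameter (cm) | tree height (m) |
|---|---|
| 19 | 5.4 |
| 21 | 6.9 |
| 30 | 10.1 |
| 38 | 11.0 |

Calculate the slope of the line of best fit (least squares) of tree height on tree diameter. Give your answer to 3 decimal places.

0.290

n = 4, Σx = 108, Σy = 33.4, Σxy = 968.5, Σx² = 3146
Sxx = Σx² − (Σx)²/n = 3146 − 2916 = 230
Sxy = Σxy − (Σx)(Σy)/n = 968.5 − 901.8 = 66.7
b = Sxy/Sxx = 66.7/230 = 0.29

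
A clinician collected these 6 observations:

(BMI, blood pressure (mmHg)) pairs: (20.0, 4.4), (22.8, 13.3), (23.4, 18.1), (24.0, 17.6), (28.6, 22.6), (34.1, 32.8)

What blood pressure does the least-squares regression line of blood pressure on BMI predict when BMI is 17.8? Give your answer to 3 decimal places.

4.336

n = 6, Σx = 152.9, Σy = 108.8, Σxy = 3002.02, Σx² = 4024.17
Sxx = Σx² − (Σx)²/n = 4024.17 − 3896.401667 = 127.768333
Sxy = Σxy − (Σx)(Σy)/n = 3002.02 − 2772.586667 = 229.433333
b = Sxy/Sxx = 229.433333/127.768333 = 1.795698
a = ȳ − b·x̄ = 18.133333 − 1.795698·25.483333 = -27.627036
ŷ(17.8) = a + b·17.8 = -27.627036 + 1.795698·17.8 = 4.336387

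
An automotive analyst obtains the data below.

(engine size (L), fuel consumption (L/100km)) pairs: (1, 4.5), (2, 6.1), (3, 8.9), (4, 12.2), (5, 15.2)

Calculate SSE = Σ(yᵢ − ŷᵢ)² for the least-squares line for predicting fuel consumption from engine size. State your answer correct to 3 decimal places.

n = 5, Σx = 15, Σy = 46.9, Σxy = 168.2, Σx² = 55, Σy² = 516.55
Sxx = Σx² − (Σx)²/n = 55 − 45 = 10
Sxy = Σxy − (Σx)(Σy)/n = 168.2 − 140.7 = 27.5
Syy = Σy² − (Σy)²/n = 516.55 − 439.922 = 76.628
b = Sxy/Sxx = 27.5/10 = 2.75
SSE = Syy − b·Sxy = 76.628 − 2.75·27.5 = 1.003

1.003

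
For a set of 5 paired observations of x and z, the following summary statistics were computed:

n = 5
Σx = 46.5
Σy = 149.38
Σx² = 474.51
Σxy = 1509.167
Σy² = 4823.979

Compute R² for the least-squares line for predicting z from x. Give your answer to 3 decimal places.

Sxx = Σx² − (Σx)²/n = 474.51 − 432.45 = 42.06
Sxy = Σxy − (Σx)(Σy)/n = 1509.167 − 1389.234 = 119.933
Syy = Σy² − (Σy)²/n = 4823.979 − 4462.87688 = 361.10212
R² = Sxy²/(Sxx·Syy) = (119.933)²/(42.06·361.10212) = 0.947061

0.947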